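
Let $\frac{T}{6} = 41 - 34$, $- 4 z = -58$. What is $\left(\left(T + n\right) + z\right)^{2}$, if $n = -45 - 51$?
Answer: $\frac{6241}{4} \approx 1560.3$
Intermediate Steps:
$z = \frac{29}{2}$ ($z = \left(- \frac{1}{4}\right) \left(-58\right) = \frac{29}{2} \approx 14.5$)
$T = 42$ ($T = 6 \left(41 - 34\right) = 6 \cdot 7 = 42$)
$n = -96$ ($n = -45 - 51 = -96$)
$\left(\left(T + n\right) + z\right)^{2} = \left(\left(42 - 96\right) + \frac{29}{2}\right)^{2} = \left(-54 + \frac{29}{2}\right)^{2} = \left(- \frac{79}{2}\right)^{2} = \frac{6241}{4}$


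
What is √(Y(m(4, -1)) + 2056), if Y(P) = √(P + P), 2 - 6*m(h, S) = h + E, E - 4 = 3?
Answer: √(2056 + I*√3) ≈ 45.343 + 0.0191*I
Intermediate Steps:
E = 7 (E = 4 + 3 = 7)
m(h, S) = -⅚ - h/6 (m(h, S) = ⅓ - (h + 7)/6 = ⅓ - (7 + h)/6 = ⅓ + (-7/6 - h/6) = -⅚ - h/6)
Y(P) = √2*√P (Y(P) = √(2*P) = √2*√P)
√(Y(m(4, -1)) + 2056) = √(√2*√(-⅚ - ⅙*4) + 2056) = √(√2*√(-⅚ - ⅔) + 2056) = √(√2*√(-3/2) + 2056) = √(√2*(I*√6/2) + 2056) = √(I*√3 + 2056) = √(2056 + I*√3)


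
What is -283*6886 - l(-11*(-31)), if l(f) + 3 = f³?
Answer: -41600556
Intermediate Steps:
l(f) = -3 + f³
-283*6886 - l(-11*(-31)) = -283*6886 - (-3 + (-11*(-31))³) = -1948738 - (-3 + 341³) = -1948738 - (-3 + 39651821) = -1948738 - 1*39651818 = -1948738 - 39651818 = -41600556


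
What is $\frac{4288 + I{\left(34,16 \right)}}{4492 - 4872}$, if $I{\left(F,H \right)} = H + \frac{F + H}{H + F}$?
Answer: $- \frac{861}{76} \approx -11.329$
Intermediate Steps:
$I{\left(F,H \right)} = 1 + H$ ($I{\left(F,H \right)} = H + \frac{F + H}{F + H} = H + 1 = 1 + H$)
$\frac{4288 + I{\left(34,16 \right)}}{4492 - 4872} = \frac{4288 + \left(1 + 16\right)}{4492 - 4872} = \frac{4288 + 17}{-380} = 4305 \left(- \frac{1}{380}\right) = - \frac{861}{76}$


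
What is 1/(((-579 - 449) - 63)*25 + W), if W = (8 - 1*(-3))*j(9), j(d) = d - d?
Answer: -1/27275 ≈ -3.6664e-5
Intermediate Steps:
j(d) = 0
W = 0 (W = (8 - 1*(-3))*0 = (8 + 3)*0 = 11*0 = 0)
1/(((-579 - 449) - 63)*25 + W) = 1/(((-579 - 449) - 63)*25 + 0) = 1/((-1028 - 63)*25 + 0) = 1/(-1091*25 + 0) = 1/(-27275 + 0) = 1/(-27275) = -1/27275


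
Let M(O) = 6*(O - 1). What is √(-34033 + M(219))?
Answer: 5*I*√1309 ≈ 180.9*I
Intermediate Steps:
M(O) = -6 + 6*O (M(O) = 6*(-1 + O) = -6 + 6*O)
√(-34033 + M(219)) = √(-34033 + (-6 + 6*219)) = √(-34033 + (-6 + 1314)) = √(-34033 + 1308) = √(-32725) = 5*I*√1309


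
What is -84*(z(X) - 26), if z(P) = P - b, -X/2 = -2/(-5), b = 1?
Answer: 11676/5 ≈ 2335.2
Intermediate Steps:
X = -⅘ (X = -(-4)/(-5) = -(-4)*(-1)/5 = -2*⅖ = -⅘ ≈ -0.80000)
z(P) = -1 + P (z(P) = P - 1*1 = P - 1 = -1 + P)
-84*(z(X) - 26) = -84*((-1 - ⅘) - 26) = -84*(-9/5 - 26) = -84*(-139/5) = 11676/5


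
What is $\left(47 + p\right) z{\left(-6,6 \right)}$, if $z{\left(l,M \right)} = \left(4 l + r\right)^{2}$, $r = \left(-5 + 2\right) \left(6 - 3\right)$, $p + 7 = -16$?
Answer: $26136$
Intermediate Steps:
$p = -23$ ($p = -7 - 16 = -23$)
$r = -9$ ($r = \left(-3\right) 3 = -9$)
$z{\left(l,M \right)} = \left(-9 + 4 l\right)^{2}$ ($z{\left(l,M \right)} = \left(4 l - 9\right)^{2} = \left(-9 + 4 l\right)^{2}$)
$\left(47 + p\right) z{\left(-6,6 \right)} = \left(47 - 23\right) \left(-9 + 4 \left(-6\right)\right)^{2} = 24 \left(-9 - 24\right)^{2} = 24 \left(-33\right)^{2} = 24 \cdot 1089 = 26136$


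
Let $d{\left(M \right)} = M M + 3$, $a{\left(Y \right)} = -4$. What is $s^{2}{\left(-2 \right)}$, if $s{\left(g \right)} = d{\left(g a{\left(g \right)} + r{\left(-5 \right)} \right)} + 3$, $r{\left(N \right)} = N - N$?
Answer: $4900$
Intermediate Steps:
$r{\left(N \right)} = 0$
$d{\left(M \right)} = 3 + M^{2}$ ($d{\left(M \right)} = M^{2} + 3 = 3 + M^{2}$)
$s{\left(g \right)} = 6 + 16 g^{2}$ ($s{\left(g \right)} = \left(3 + \left(g \left(-4\right) + 0\right)^{2}\right) + 3 = \left(3 + \left(- 4 g + 0\right)^{2}\right) + 3 = \left(3 + \left(- 4 g\right)^{2}\right) + 3 = \left(3 + 16 g^{2}\right) + 3 = 6 + 16 g^{2}$)
$s^{2}{\left(-2 \right)} = \left(6 + 16 \left(-2\right)^{2}\right)^{2} = \left(6 + 16 \cdot 4\right)^{2} = \left(6 + 64\right)^{2} = 70^{2} = 4900$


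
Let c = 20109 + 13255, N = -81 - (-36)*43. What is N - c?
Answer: -31897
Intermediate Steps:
N = 1467 (N = -81 - 36*(-43) = -81 + 1548 = 1467)
c = 33364
N - c = 1467 - 1*33364 = 1467 - 33364 = -31897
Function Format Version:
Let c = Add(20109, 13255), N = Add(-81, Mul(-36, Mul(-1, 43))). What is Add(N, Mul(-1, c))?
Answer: -31897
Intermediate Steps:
N = 1467 (N = Add(-81, Mul(-36, -43)) = Add(-81, 1548) = 1467)
c = 33364
Add(N, Mul(-1, c)) = Add(1467, Mul(-1, 33364)) = Add(1467, -33364) = -31897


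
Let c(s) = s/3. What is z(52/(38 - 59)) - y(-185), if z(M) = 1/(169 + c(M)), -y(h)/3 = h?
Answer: -5880162/10595 ≈ -554.99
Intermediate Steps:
y(h) = -3*h
c(s) = s/3 (c(s) = s*(1/3) = s/3)
z(M) = 1/(169 + M/3)
z(52/(38 - 59)) - y(-185) = 3/(507 + 52/(38 - 59)) - (-3)*(-185) = 3/(507 + 52/(-21)) - 1*555 = 3/(507 + 52*(-1/21)) - 555 = 3/(507 - 52/21) - 555 = 3/(10595/21) - 555 = 3*(21/10595) - 555 = 63/10595 - 555 = -5880162/10595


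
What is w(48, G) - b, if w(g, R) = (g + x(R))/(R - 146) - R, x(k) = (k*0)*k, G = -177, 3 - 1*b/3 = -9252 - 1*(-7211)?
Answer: -1923513/323 ≈ -5955.1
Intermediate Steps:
b = 6132 (b = 9 - 3*(-9252 - 1*(-7211)) = 9 - 3*(-9252 + 7211) = 9 - 3*(-2041) = 9 + 6123 = 6132)
x(k) = 0 (x(k) = 0*k = 0)
w(g, R) = -R + g/(-146 + R) (w(g, R) = (g + 0)/(R - 146) - R = g/(-146 + R) - R = -R + g/(-146 + R))
w(48, G) - b = (48 - 1*(-177)**2 + 146*(-177))/(-146 - 177) - 1*6132 = (48 - 1*31329 - 25842)/(-323) - 6132 = -(48 - 31329 - 25842)/323 - 6132 = -1/323*(-57123) - 6132 = 57123/323 - 6132 = -1923513/323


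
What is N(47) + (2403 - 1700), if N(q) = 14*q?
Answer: 1361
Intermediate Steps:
N(47) + (2403 - 1700) = 14*47 + (2403 - 1700) = 658 + 703 = 1361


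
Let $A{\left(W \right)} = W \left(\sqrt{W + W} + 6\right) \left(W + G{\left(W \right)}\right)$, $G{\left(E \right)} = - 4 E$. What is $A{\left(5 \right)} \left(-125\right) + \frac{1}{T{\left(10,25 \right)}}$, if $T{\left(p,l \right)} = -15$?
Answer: $\frac{843749}{15} + 9375 \sqrt{10} \approx 85896.0$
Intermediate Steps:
$A{\left(W \right)} = - 3 W^{2} \left(6 + \sqrt{2} \sqrt{W}\right)$ ($A{\left(W \right)} = W \left(\sqrt{W + W} + 6\right) \left(W - 4 W\right) = W \left(\sqrt{2 W} + 6\right) \left(- 3 W\right) = W \left(\sqrt{2} \sqrt{W} + 6\right) \left(- 3 W\right) = W \left(6 + \sqrt{2} \sqrt{W}\right) \left(- 3 W\right) = - 3 W^{2} \left(6 + \sqrt{2} \sqrt{W}\right)$)
$A{\left(5 \right)} \left(-125\right) + \frac{1}{T{\left(10,25 \right)}} = \left(- 18 \cdot 5^{2} - 3 \sqrt{2} \cdot 5^{\frac{5}{2}}\right) \left(-125\right) + \frac{1}{-15} = \left(\left(-18\right) 25 - 3 \sqrt{2} \cdot 25 \sqrt{5}\right) \left(-125\right) - \frac{1}{15} = \left(-450 - 75 \sqrt{10}\right) \left(-125\right) - \frac{1}{15} = \left(56250 + 9375 \sqrt{10}\right) - \frac{1}{15} = \frac{843749}{15} + 9375 \sqrt{10}$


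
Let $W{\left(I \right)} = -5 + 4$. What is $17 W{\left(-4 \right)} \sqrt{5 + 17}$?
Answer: $- 17 \sqrt{22} \approx -79.737$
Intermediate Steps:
$W{\left(I \right)} = -1$
$17 W{\left(-4 \right)} \sqrt{5 + 17} = 17 \left(-1\right) \sqrt{5 + 17} = - 17 \sqrt{22}$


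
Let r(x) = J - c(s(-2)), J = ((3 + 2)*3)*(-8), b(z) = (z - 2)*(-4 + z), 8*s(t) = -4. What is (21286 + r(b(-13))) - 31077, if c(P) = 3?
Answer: -9914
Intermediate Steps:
s(t) = -½ (s(t) = (⅛)*(-4) = -½)
b(z) = (-4 + z)*(-2 + z) (b(z) = (-2 + z)*(-4 + z) = (-4 + z)*(-2 + z))
J = -120 (J = (5*3)*(-8) = 15*(-8) = -120)
r(x) = -123 (r(x) = -120 - 1*3 = -120 - 3 = -123)
(21286 + r(b(-13))) - 31077 = (21286 - 123) - 31077 = 21163 - 31077 = -9914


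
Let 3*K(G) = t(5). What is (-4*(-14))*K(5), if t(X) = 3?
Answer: 56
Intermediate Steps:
K(G) = 1 (K(G) = (1/3)*3 = 1)
(-4*(-14))*K(5) = -4*(-14)*1 = 56*1 = 56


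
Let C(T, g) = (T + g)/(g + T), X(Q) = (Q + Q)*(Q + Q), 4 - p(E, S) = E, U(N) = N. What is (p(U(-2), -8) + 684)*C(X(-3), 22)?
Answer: 690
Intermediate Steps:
p(E, S) = 4 - E
X(Q) = 4*Q² (X(Q) = (2*Q)*(2*Q) = 4*Q²)
C(T, g) = 1 (C(T, g) = (T + g)/(T + g) = 1)
(p(U(-2), -8) + 684)*C(X(-3), 22) = ((4 - 1*(-2)) + 684)*1 = ((4 + 2) + 684)*1 = (6 + 684)*1 = 690*1 = 690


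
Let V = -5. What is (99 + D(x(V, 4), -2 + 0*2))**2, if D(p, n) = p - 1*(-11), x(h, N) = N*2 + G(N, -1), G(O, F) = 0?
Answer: 13924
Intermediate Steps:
x(h, N) = 2*N (x(h, N) = N*2 + 0 = 2*N + 0 = 2*N)
D(p, n) = 11 + p (D(p, n) = p + 11 = 11 + p)
(99 + D(x(V, 4), -2 + 0*2))**2 = (99 + (11 + 2*4))**2 = (99 + (11 + 8))**2 = (99 + 19)**2 = 118**2 = 13924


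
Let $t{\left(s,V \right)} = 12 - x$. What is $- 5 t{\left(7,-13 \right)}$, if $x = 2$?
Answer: $-50$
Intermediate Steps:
$t{\left(s,V \right)} = 10$ ($t{\left(s,V \right)} = 12 - 2 = 10$)
$- 5 t{\left(7,-13 \right)} = \left(-5\right) 10 = -50$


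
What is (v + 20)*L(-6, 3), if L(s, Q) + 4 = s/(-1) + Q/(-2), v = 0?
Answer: 10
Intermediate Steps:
L(s, Q) = -4 - s - Q/2 (L(s, Q) = -4 + (s/(-1) + Q/(-2)) = -4 + (s*(-1) + Q*(-½)) = -4 + (-s - Q/2) = -4 - s - Q/2)
(v + 20)*L(-6, 3) = (0 + 20)*(-4 - 1*(-6) - ½*3) = 20*(-4 + 6 - 3/2) = 20*(½) = 10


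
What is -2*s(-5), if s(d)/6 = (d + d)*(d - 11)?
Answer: -1920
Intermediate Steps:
s(d) = 12*d*(-11 + d) (s(d) = 6*((d + d)*(d - 11)) = 6*((2*d)*(-11 + d)) = 6*(2*d*(-11 + d)) = 12*d*(-11 + d))
-2*s(-5) = -24*(-5)*(-11 - 5) = -24*(-5)*(-16) = -2*960 = -1920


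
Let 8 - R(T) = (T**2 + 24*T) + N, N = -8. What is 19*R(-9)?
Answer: 2869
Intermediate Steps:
R(T) = 16 - T**2 - 24*T (R(T) = 8 - ((T**2 + 24*T) - 8) = 8 - (-8 + T**2 + 24*T) = 8 + (8 - T**2 - 24*T) = 16 - T**2 - 24*T)
19*R(-9) = 19*(16 - 1*(-9)**2 - 24*(-9)) = 19*(16 - 1*81 + 216) = 19*(16 - 81 + 216) = 19*151 = 2869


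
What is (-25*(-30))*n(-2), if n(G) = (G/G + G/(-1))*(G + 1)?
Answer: -2250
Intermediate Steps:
n(G) = (1 + G)*(1 - G) (n(G) = (1 + G*(-1))*(1 + G) = (1 - G)*(1 + G) = (1 + G)*(1 - G))
(-25*(-30))*n(-2) = (-25*(-30))*(1 - 1*(-2)**2) = 750*(1 - 1*4) = 750*(1 - 4) = 750*(-3) = -2250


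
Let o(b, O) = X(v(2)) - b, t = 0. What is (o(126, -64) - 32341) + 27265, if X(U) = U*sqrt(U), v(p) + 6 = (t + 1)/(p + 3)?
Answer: -5202 - 29*I*sqrt(145)/25 ≈ -5202.0 - 13.968*I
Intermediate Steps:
v(p) = -6 + 1/(3 + p) (v(p) = -6 + (0 + 1)/(p + 3) = -6 + 1/(3 + p))
X(U) = U**(3/2)
o(b, O) = -b - 29*I*sqrt(145)/25 (o(b, O) = ((-17 - 6*2)/(3 + 2))**(3/2) - b = ((-17 - 12)/5)**(3/2) - b = ((1/5)*(-29))**(3/2) - b = (-29/5)**(3/2) - b = -29*I*sqrt(145)/25 - b = -b - 29*I*sqrt(145)/25)
(o(126, -64) - 32341) + 27265 = ((-1*126 - 29*I*sqrt(145)/25) - 32341) + 27265 = ((-126 - 29*I*sqrt(145)/25) - 32341) + 27265 = (-32467 - 29*I*sqrt(145)/25) + 27265 = -5202 - 29*I*sqrt(145)/25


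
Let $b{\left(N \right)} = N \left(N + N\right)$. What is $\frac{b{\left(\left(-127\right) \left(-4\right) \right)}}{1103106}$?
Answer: $\frac{258064}{551553} \approx 0.46789$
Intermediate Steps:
$b{\left(N \right)} = 2 N^{2}$ ($b{\left(N \right)} = N 2 N = 2 N^{2}$)
$\frac{b{\left(\left(-127\right) \left(-4\right) \right)}}{1103106} = \frac{2 \left(\left(-127\right) \left(-4\right)\right)^{2}}{1103106} = 2 \cdot 508^{2} \cdot \frac{1}{1103106} = 2 \cdot 258064 \cdot \frac{1}{1103106} = 516128 \cdot \frac{1}{1103106} = \frac{258064}{551553}$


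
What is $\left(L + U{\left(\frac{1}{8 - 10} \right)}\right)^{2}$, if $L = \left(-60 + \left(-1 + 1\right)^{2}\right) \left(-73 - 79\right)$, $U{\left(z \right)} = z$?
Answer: $\frac{332661121}{4} \approx 8.3165 \cdot 10^{7}$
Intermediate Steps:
$L = 9120$ ($L = \left(-60 + 0^{2}\right) \left(-152\right) = \left(-60 + 0\right) \left(-152\right) = \left(-60\right) \left(-152\right) = 9120$)
$\left(L + U{\left(\frac{1}{8 - 10} \right)}\right)^{2} = \left(9120 + \frac{1}{8 - 10}\right)^{2} = \left(9120 + \frac{1}{-2}\right)^{2} = \left(9120 - \frac{1}{2}\right)^{2} = \left(\frac{18239}{2}\right)^{2} = \frac{332661121}{4}$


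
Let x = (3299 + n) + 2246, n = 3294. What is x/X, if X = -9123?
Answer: -8839/9123 ≈ -0.96887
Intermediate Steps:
x = 8839 (x = (3299 + 3294) + 2246 = 6593 + 2246 = 8839)
x/X = 8839/(-9123) = 8839*(-1/9123) = -8839/9123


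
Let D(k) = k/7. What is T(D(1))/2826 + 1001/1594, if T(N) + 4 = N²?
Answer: 11525137/18393963 ≈ 0.62657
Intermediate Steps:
D(k) = k/7 (D(k) = k*(⅐) = k/7)
T(N) = -4 + N²
T(D(1))/2826 + 1001/1594 = (-4 + ((⅐)*1)²)/2826 + 1001/1594 = (-4 + (⅐)²)*(1/2826) + 1001*(1/1594) = (-4 + 1/49)*(1/2826) + 1001/1594 = -195/49*1/2826 + 1001/1594 = -65/46158 + 1001/1594 = 11525137/18393963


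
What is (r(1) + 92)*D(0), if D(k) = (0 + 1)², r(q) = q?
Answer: 93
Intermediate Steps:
D(k) = 1 (D(k) = 1² = 1)
(r(1) + 92)*D(0) = (1 + 92)*1 = 93*1 = 93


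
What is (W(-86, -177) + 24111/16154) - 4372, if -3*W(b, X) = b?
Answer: -210414287/48462 ≈ -4341.8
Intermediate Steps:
W(b, X) = -b/3
(W(-86, -177) + 24111/16154) - 4372 = (-⅓*(-86) + 24111/16154) - 4372 = (86/3 + 24111*(1/16154)) - 4372 = (86/3 + 24111/16154) - 4372 = 1461577/48462 - 4372 = -210414287/48462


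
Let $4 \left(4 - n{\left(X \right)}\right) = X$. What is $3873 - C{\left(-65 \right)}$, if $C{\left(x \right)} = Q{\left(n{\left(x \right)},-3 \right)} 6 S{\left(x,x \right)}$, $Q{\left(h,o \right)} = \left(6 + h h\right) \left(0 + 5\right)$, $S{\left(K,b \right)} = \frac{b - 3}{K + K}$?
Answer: $- \frac{138111}{52} \approx -2656.0$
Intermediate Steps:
$S{\left(K,b \right)} = \frac{-3 + b}{2 K}$
$n{\left(X \right)} = 4 - \frac{X}{4}$
$Q{\left(h,o \right)} = 30 + 5 h^{2}$ ($Q{\left(h,o \right)} = \left(6 + h^{2}\right) 5 = 30 + 5 h^{2}$)
$C{\left(x \right)} = \frac{\left(-3 + x\right) \left(180 + 30 \left(4 - \frac{x}{4}\right)^{2}\right)}{2 x}$ ($C{\left(x \right)} = \left(30 + 5 \left(4 - \frac{x}{4}\right)^{2}\right) 6 \frac{-3 + x}{2 x} = \left(180 + 30 \left(4 - \frac{x}{4}\right)^{2}\right) \frac{-3 + x}{2 x} = \frac{\left(-3 + x\right) \left(180 + 30 \left(4 - \frac{x}{4}\right)^{2}\right)}{2 x}$)
$3873 - C{\left(-65 \right)} = 3873 - \frac{15 \left(-3 - 65\right) \left(96 + \left(-16 - 65\right)^{2}\right)}{16 \left(-65\right)} = 3873 - \frac{15}{16} \left(- \frac{1}{65}\right) \left(-68\right) \left(96 + \left(-81\right)^{2}\right) = 3873 - \frac{15}{16} \left(- \frac{1}{65}\right) \left(-68\right) \left(96 + 6561\right) = 3873 - \frac{15}{16} \left(- \frac{1}{65}\right) \left(-68\right) 6657 = 3873 - \frac{339507}{52} = - \frac{138111}{52}$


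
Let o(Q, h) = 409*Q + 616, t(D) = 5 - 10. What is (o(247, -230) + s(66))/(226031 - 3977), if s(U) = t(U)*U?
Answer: 101309/222054 ≈ 0.45624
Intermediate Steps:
t(D) = -5
o(Q, h) = 616 + 409*Q
s(U) = -5*U
(o(247, -230) + s(66))/(226031 - 3977) = ((616 + 409*247) - 5*66)/(226031 - 3977) = ((616 + 101023) - 330)/222054 = (101639 - 330)*(1/222054) = 101309*(1/222054) = 101309/222054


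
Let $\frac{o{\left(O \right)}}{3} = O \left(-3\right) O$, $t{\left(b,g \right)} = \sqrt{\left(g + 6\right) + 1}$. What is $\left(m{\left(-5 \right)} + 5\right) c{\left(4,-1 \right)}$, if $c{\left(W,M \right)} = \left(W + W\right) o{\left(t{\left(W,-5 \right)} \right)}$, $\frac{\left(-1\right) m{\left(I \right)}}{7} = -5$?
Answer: $-5760$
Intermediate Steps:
$t{\left(b,g \right)} = \sqrt{7 + g}$ ($t{\left(b,g \right)} = \sqrt{\left(6 + g\right) + 1} = \sqrt{7 + g}$)
$o{\left(O \right)} = - 9 O^{2}$ ($o{\left(O \right)} = 3 O \left(-3\right) O = 3 - 3 O O = 3 \left(- 3 O^{2}\right) = - 9 O^{2}$)
$m{\left(I \right)} = 35$ ($m{\left(I \right)} = \left(-7\right) \left(-5\right) = 35$)
$c{\left(W,M \right)} = - 36 W$ ($c{\left(W,M \right)} = \left(W + W\right) \left(- 9 \left(\sqrt{7 - 5}\right)^{2}\right) = 2 W \left(- 9 \left(\sqrt{2}\right)^{2}\right) = 2 W \left(\left(-9\right) 2\right) = 2 W \left(-18\right) = - 36 W$)
$\left(m{\left(-5 \right)} + 5\right) c{\left(4,-1 \right)} = \left(35 + 5\right) \left(\left(-36\right) 4\right) = 40 \left(-144\right) = -5760$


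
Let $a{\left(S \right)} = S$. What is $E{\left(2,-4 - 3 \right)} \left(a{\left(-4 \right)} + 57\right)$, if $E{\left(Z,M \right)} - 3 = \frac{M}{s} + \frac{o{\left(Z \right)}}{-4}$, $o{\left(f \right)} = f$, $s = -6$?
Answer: $\frac{583}{3} \approx 194.33$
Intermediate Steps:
$E{\left(Z,M \right)} = 3 - \frac{Z}{4} - \frac{M}{6}$ ($E{\left(Z,M \right)} = 3 + \left(\frac{M}{-6} + \frac{Z}{-4}\right) = 3 + \left(M \left(- \frac{1}{6}\right) + Z \left(- \frac{1}{4}\right)\right) = 3 - \left(\frac{Z}{4} + \frac{M}{6}\right) = 3 - \frac{Z}{4} - \frac{M}{6}$)
$E{\left(2,-4 - 3 \right)} \left(a{\left(-4 \right)} + 57\right) = \left(3 - \frac{1}{2} - \frac{-4 - 3}{6}\right) \left(-4 + 57\right) = \left(3 - \frac{1}{2} - \frac{-4 - 3}{6}\right) 53 = \left(3 - \frac{1}{2} - - \frac{7}{6}\right) 53 = \left(3 - \frac{1}{2} + \frac{7}{6}\right) 53 = \frac{11}{3} \cdot 53 = \frac{583}{3}$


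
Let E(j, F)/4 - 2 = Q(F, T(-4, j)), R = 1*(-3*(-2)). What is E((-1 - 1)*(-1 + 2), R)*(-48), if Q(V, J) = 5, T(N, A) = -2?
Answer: -1344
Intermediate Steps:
R = 6 (R = 1*6 = 6)
E(j, F) = 28 (E(j, F) = 8 + 4*5 = 8 + 20 = 28)
E((-1 - 1)*(-1 + 2), R)*(-48) = 28*(-48) = -1344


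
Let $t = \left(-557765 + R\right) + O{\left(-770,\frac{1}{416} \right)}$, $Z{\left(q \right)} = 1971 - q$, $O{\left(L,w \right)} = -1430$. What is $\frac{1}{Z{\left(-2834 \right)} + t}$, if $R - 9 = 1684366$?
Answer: $\frac{1}{1129985} \approx 8.8497 \cdot 10^{-7}$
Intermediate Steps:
$R = 1684375$ ($R = 9 + 1684366 = 1684375$)
$t = 1125180$ ($t = \left(-557765 + 1684375\right) - 1430 = 1126610 - 1430 = 1125180$)
$\frac{1}{Z{\left(-2834 \right)} + t} = \frac{1}{\left(1971 - -2834\right) + 1125180} = \frac{1}{\left(1971 + 2834\right) + 1125180} = \frac{1}{4805 + 1125180} = \frac{1}{1129985}$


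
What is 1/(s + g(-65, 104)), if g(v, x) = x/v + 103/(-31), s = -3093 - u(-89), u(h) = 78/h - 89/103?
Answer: -1420885/4399318701 ≈ -0.00032298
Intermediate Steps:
u(h) = -89/103 + 78/h (u(h) = 78/h - 89*1/103 = 78/h - 89/103 = -89/103 + 78/h)
s = -28337576/9167 (s = -3093 - (-89/103 + 78/(-89)) = -3093 - (-89/103 + 78*(-1/89)) = -3093 - (-89/103 - 78/89) = -3093 - 1*(-15955/9167) = -3093 + 15955/9167 = -28337576/9167 ≈ -3091.3)
g(v, x) = -103/31 + x/v (g(v, x) = x/v + 103*(-1/31) = x/v - 103/31 = -103/31 + x/v)
1/(s + g(-65, 104)) = 1/(-28337576/9167 + (-103/31 + 104/(-65))) = 1/(-28337576/9167 + (-103/31 + 104*(-1/65))) = 1/(-28337576/9167 + (-103/31 - 8/5)) = 1/(-28337576/9167 - 763/155) = 1/(-4399318701/1420885) = -1420885/4399318701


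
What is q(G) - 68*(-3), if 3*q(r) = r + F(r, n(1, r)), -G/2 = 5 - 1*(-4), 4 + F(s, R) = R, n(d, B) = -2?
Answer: 196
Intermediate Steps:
F(s, R) = -4 + R
G = -18 (G = -2*(5 - 1*(-4)) = -2*(5 + 4) = -2*9 = -18)
q(r) = -2 + r/3 (q(r) = (r + (-4 - 2))/3 = (r - 6)/3 = (-6 + r)/3 = -2 + r/3)
q(G) - 68*(-3) = (-2 + (⅓)*(-18)) - 68*(-3) = (-2 - 6) + 204 = -8 + 204 = 196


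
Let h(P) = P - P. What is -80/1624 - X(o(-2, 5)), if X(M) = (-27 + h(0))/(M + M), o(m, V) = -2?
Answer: -5521/812 ≈ -6.7993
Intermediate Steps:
h(P) = 0
X(M) = -27/(2*M) (X(M) = (-27 + 0)/(M + M) = -27*1/(2*M) = -27/(2*M))
-80/1624 - X(o(-2, 5)) = -80/1624 - (-27)/(2*(-2)) = -80*1/1624 - (-27)*(-1)/(2*2) = -10/203 - 1*27/4 = -10/203 - 27/4 = -5521/812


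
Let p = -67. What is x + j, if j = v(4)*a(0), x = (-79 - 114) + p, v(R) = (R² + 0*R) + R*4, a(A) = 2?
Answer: -196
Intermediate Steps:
v(R) = R² + 4*R (v(R) = (R² + 0) + 4*R = R² + 4*R)
x = -260 (x = (-79 - 114) - 67 = -193 - 67 = -260)
j = 64 (j = (4*(4 + 4))*2 = (4*8)*2 = 32*2 = 64)
x + j = -260 + 64 = -196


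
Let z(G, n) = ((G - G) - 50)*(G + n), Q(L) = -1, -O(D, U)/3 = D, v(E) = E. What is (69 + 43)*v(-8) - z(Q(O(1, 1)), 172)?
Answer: 7654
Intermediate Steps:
O(D, U) = -3*D
z(G, n) = -50*G - 50*n (z(G, n) = (0 - 50)*(G + n) = -50*(G + n) = -50*G - 50*n)
(69 + 43)*v(-8) - z(Q(O(1, 1)), 172) = (69 + 43)*(-8) - (-50*(-1) - 50*172) = 112*(-8) - (50 - 8600) = -896 - 1*(-8550) = -896 + 8550 = 7654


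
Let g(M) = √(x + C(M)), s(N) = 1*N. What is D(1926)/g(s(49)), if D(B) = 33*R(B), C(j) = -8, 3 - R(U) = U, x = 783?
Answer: -63459*√31/155 ≈ -2279.5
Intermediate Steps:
s(N) = N
R(U) = 3 - U
D(B) = 99 - 33*B (D(B) = 33*(3 - B) = 99 - 33*B)
g(M) = 5*√31 (g(M) = √(783 - 8) = √775 = 5*√31)
D(1926)/g(s(49)) = (99 - 33*1926)/((5*√31)) = (99 - 63558)*(√31/155) = -63459*√31/155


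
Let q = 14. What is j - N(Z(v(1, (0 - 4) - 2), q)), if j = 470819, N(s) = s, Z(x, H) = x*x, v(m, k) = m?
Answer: 470818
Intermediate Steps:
Z(x, H) = x²
j - N(Z(v(1, (0 - 4) - 2), q)) = 470819 - 1*1² = 470819 - 1*1 = 470819 - 1 = 470818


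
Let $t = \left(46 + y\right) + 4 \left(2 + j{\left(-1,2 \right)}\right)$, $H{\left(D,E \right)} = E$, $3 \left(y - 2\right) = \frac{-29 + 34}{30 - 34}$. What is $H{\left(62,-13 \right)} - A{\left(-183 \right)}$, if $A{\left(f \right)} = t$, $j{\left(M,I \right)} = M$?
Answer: $- \frac{775}{12} \approx -64.583$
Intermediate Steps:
$y = \frac{19}{12}$ ($y = 2 + \frac{\left(-29 + 34\right) \frac{1}{30 - 34}}{3} = 2 + \frac{5 \frac{1}{-4}}{3} = 2 + \frac{5 \left(- \frac{1}{4}\right)}{3} = 2 + \frac{1}{3} \left(- \frac{5}{4}\right) = 2 - \frac{5}{12} = \frac{19}{12} \approx 1.5833$)
$t = \frac{619}{12}$ ($t = \left(46 + \frac{19}{12}\right) + 4 \left(2 - 1\right) = \frac{571}{12} + 4 \cdot 1 = \frac{571}{12} + 4 = \frac{619}{12} \approx 51.583$)
$A{\left(f \right)} = \frac{619}{12}$
$H{\left(62,-13 \right)} - A{\left(-183 \right)} = -13 - \frac{619}{12} = - \frac{775}{12}$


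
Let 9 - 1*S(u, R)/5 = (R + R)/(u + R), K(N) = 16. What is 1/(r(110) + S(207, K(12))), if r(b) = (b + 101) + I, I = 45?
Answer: 223/66963 ≈ 0.0033302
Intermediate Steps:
S(u, R) = 45 - 10*R/(R + u) (S(u, R) = 45 - 5*(R + R)/(u + R) = 45 - 5*2*R/(R + u) = 45 - 10*R/(R + u))
r(b) = 146 + b (r(b) = (b + 101) + 45 = (101 + b) + 45 = 146 + b)
1/(r(110) + S(207, K(12))) = 1/((146 + 110) + 5*(7*16 + 9*207)/(16 + 207)) = 1/(256 + 5*(112 + 1863)/223) = 1/(256 + 5*(1/223)*1975) = 1/(256 + 9875/223) = 1/(66963/223) = 223/66963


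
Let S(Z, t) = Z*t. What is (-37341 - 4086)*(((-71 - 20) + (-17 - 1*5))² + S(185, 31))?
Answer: -766565208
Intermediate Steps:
(-37341 - 4086)*(((-71 - 20) + (-17 - 1*5))² + S(185, 31)) = (-37341 - 4086)*(((-71 - 20) + (-17 - 1*5))² + 185*31) = -41427*((-91 + (-17 - 5))² + 5735) = -41427*((-91 - 22)² + 5735) = -41427*((-113)² + 5735) = -41427*(12769 + 5735) = -41427*18504 = -766565208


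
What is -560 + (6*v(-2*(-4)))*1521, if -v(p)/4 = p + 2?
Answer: -365600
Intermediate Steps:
v(p) = -8 - 4*p (v(p) = -4*(p + 2) = -4*(2 + p) = -8 - 4*p)
-560 + (6*v(-2*(-4)))*1521 = -560 + (6*(-8 - (-8)*(-4)))*1521 = -560 + (6*(-8 - 4*8))*1521 = -560 + (6*(-8 - 32))*1521 = -560 + (6*(-40))*1521 = -560 - 240*1521 = -560 - 365040 = -365600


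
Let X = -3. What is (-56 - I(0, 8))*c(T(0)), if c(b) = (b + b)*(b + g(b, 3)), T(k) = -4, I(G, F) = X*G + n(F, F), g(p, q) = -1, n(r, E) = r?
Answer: -2560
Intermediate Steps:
I(G, F) = F - 3*G (I(G, F) = -3*G + F = F - 3*G)
c(b) = 2*b*(-1 + b) (c(b) = (b + b)*(b - 1) = (2*b)*(-1 + b) = 2*b*(-1 + b))
(-56 - I(0, 8))*c(T(0)) = (-56 - (8 - 3*0))*(2*(-4)*(-1 - 4)) = (-56 - (8 + 0))*(2*(-4)*(-5)) = (-56 - 1*8)*40 = (-56 - 8)*40 = -64*40 = -2560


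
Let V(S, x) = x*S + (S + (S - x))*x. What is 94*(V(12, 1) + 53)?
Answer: 8272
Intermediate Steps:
V(S, x) = S*x + x*(-x + 2*S) (V(S, x) = S*x + (-x + 2*S)*x = S*x + x*(-x + 2*S))
94*(V(12, 1) + 53) = 94*(1*(-1*1 + 3*12) + 53) = 94*(1*(-1 + 36) + 53) = 94*(1*35 + 53) = 94*(35 + 53) = 94*88 = 8272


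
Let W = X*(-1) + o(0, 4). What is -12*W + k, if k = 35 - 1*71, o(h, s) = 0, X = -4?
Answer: -84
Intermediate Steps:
k = -36 (k = 35 - 71 = -36)
W = 4 (W = -4*(-1) + 0 = 4 + 0 = 4)
-12*W + k = -12*4 - 36 = -48 - 36 = -84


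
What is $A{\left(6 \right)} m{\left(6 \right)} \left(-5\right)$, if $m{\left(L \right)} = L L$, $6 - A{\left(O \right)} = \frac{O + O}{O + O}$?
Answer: $-900$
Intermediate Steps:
$A{\left(O \right)} = 5$ ($A{\left(O \right)} = 6 - \frac{O + O}{O + O} = 6 - \frac{2 O}{2 O} = 6 - 2 O \frac{1}{2 O} = 6 - 1 = 5$)
$m{\left(L \right)} = L^{2}$
$A{\left(6 \right)} m{\left(6 \right)} \left(-5\right) = 5 \cdot 6^{2} \left(-5\right) = 5 \cdot 36 \left(-5\right) = 180 \left(-5\right) = -900$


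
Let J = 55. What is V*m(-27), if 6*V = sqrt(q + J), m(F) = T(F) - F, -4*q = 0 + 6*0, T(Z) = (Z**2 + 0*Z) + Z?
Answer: 243*sqrt(55)/2 ≈ 901.07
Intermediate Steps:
T(Z) = Z + Z**2 (T(Z) = (Z**2 + 0) + Z = Z**2 + Z = Z + Z**2)
q = 0 (q = -(0 + 6*0)/4 = -(0 + 0)/4 = -1/4*0 = 0)
m(F) = -F + F*(1 + F) (m(F) = F*(1 + F) - F = -F + F*(1 + F))
V = sqrt(55)/6 (V = sqrt(0 + 55)/6 = sqrt(55)/6 ≈ 1.2360)
V*m(-27) = (sqrt(55)/6)*(-27)**2 = (sqrt(55)/6)*729 = 243*sqrt(55)/2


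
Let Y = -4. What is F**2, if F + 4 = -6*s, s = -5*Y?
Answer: 15376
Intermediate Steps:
s = 20 (s = -5*(-4) = 20)
F = -124 (F = -4 - 6*20 = -4 - 120 = -124)
F**2 = (-124)**2 = 15376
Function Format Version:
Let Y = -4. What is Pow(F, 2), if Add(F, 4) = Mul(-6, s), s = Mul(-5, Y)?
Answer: 15376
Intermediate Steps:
s = 20 (s = Mul(-5, -4) = 20)
F = -124 (F = Add(-4, Mul(-6, 20)) = Add(-4, -120) = -124)
Pow(F, 2) = Pow(-124, 2) = 15376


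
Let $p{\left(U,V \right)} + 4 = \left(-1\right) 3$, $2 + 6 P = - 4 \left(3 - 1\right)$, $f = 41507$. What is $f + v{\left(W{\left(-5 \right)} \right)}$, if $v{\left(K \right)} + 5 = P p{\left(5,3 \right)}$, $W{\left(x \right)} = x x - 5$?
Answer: $\frac{124541}{3} \approx 41514.0$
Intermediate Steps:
$P = - \frac{5}{3}$ ($P = - \frac{1}{3} + \frac{\left(-4\right) \left(3 - 1\right)}{6} = - \frac{1}{3} + \frac{\left(-4\right) 2}{6} = - \frac{1}{3} + \frac{1}{6} \left(-8\right) = - \frac{1}{3} - \frac{4}{3} = - \frac{5}{3} \approx -1.6667$)
$p{\left(U,V \right)} = -7$ ($p{\left(U,V \right)} = -4 - 3 = -7$)
$W{\left(x \right)} = -5 + x^{2}$ ($W{\left(x \right)} = x^{2} - 5 = -5 + x^{2}$)
$v{\left(K \right)} = \frac{20}{3}$ ($v{\left(K \right)} = -5 - - \frac{35}{3} = -5 + \frac{35}{3} = \frac{20}{3}$)
$f + v{\left(W{\left(-5 \right)} \right)} = 41507 + \frac{20}{3} = \frac{124541}{3}$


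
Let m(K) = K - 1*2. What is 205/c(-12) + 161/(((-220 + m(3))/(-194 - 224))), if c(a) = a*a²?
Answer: 38748683/126144 ≈ 307.18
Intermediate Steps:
c(a) = a³
m(K) = -2 + K (m(K) = K - 2 = -2 + K)
205/c(-12) + 161/(((-220 + m(3))/(-194 - 224))) = 205/((-12)³) + 161/(((-220 + (-2 + 3))/(-194 - 224))) = 205/(-1728) + 161/(((-220 + 1)/(-418))) = 205*(-1/1728) + 161/((-219*(-1/418))) = -205/1728 + 161/(219/418) = -205/1728 + 161*(418/219) = -205/1728 + 67298/219 = 38748683/126144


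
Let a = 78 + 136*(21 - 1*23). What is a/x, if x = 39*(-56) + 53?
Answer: 194/2131 ≈ 0.091037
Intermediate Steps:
x = -2131 (x = -2184 + 53 = -2131)
a = -194 (a = 78 + 136*(21 - 23) = 78 + 136*(-2) = 78 - 272 = -194)
a/x = -194/(-2131) = -194*(-1/2131) = 194/2131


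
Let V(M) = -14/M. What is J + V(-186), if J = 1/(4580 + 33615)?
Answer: 267458/3552135 ≈ 0.075295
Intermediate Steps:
J = 1/38195 ≈ 2.6181e-5
J + V(-186) = 1/38195 - 14/(-186) = 1/38195 - 14*(-1/186) = 1/38195 + 7/93 = 267458/3552135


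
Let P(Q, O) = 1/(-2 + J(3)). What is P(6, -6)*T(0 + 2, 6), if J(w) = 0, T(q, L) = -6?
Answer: 3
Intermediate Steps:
P(Q, O) = -1/2 (P(Q, O) = 1/(-2 + 0) = 1/(-2) = -1/2)
P(6, -6)*T(0 + 2, 6) = -1/2*(-6) = 3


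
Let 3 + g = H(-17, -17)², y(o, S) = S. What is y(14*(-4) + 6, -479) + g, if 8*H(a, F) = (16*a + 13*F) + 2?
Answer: 210233/64 ≈ 3284.9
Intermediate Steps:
H(a, F) = ¼ + 2*a + 13*F/8 (H(a, F) = ((16*a + 13*F) + 2)/8 = ((13*F + 16*a) + 2)/8 = (2 + 13*F + 16*a)/8 = ¼ + 2*a + 13*F/8)
g = 240889/64 (g = -3 + (¼ + 2*(-17) + (13/8)*(-17))² = -3 + (¼ - 34 - 221/8)² = -3 + (-491/8)² = -3 + 241081/64 = 240889/64 ≈ 3763.9)
y(14*(-4) + 6, -479) + g = -479 + 240889/64 = 210233/64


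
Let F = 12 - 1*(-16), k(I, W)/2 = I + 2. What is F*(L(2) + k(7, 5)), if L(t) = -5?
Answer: 364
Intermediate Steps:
k(I, W) = 4 + 2*I (k(I, W) = 2*(I + 2) = 2*(2 + I) = 4 + 2*I)
F = 28 (F = 12 + 16 = 28)
F*(L(2) + k(7, 5)) = 28*(-5 + (4 + 2*7)) = 28*(-5 + (4 + 14)) = 28*(-5 + 18) = 28*13 = 364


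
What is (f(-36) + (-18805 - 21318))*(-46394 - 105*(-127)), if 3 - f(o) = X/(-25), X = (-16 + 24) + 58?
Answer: 33155995106/25 ≈ 1.3262e+9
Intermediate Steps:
X = 66 (X = 8 + 58 = 66)
f(o) = 141/25 (f(o) = 3 - 66/(-25) = 3 - 66*(-1)/25 = 3 - 1*(-66/25) = 3 + 66/25 = 141/25)
(f(-36) + (-18805 - 21318))*(-46394 - 105*(-127)) = (141/25 + (-18805 - 21318))*(-46394 - 105*(-127)) = (141/25 - 40123)*(-46394 + 13335) = -1002934/25*(-33059) = 33155995106/25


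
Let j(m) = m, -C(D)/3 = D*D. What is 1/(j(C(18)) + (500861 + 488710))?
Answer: 1/988599 ≈ 1.0115e-6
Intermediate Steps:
C(D) = -3*D² (C(D) = -3*D*D = -3*D²)
1/(j(C(18)) + (500861 + 488710)) = 1/(-3*18² + (500861 + 488710)) = 1/(-3*324 + 989571) = 1/(-972 + 989571) = 1/988599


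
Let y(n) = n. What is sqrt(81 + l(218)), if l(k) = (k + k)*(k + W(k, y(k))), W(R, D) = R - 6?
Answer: 17*sqrt(649) ≈ 433.08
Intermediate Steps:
W(R, D) = -6 + R
l(k) = 2*k*(-6 + 2*k) (l(k) = (k + k)*(k + (-6 + k)) = (2*k)*(-6 + 2*k) = 2*k*(-6 + 2*k))
sqrt(81 + l(218)) = sqrt(81 + 4*218*(-3 + 218)) = sqrt(81 + 4*218*215) = sqrt(81 + 187480) = sqrt(187561) = 17*sqrt(649)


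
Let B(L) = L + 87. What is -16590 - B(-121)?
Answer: -16556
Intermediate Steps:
B(L) = 87 + L
-16590 - B(-121) = -16590 - (87 - 121) = -16590 - 1*(-34) = -16590 + 34 = -16556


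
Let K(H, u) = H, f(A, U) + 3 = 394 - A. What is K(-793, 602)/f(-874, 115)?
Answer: -793/1265 ≈ -0.62688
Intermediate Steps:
f(A, U) = 391 - A (f(A, U) = -3 + (394 - A) = 391 - A)
K(-793, 602)/f(-874, 115) = -793/(391 - 1*(-874)) = -793/(391 + 874) = -793/1265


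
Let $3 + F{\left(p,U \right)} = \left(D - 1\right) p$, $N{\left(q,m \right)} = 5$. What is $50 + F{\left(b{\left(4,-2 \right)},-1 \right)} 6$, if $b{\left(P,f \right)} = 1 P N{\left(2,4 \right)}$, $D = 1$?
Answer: $32$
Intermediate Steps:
$b{\left(P,f \right)} = 5 P$ ($b{\left(P,f \right)} = 1 P 5 = P 5 = 5 P$)
$F{\left(p,U \right)} = -3$ ($F{\left(p,U \right)} = -3 + \left(1 - 1\right) p = -3 + 0 p = -3 + 0 = -3$)
$50 + F{\left(b{\left(4,-2 \right)},-1 \right)} 6 = 50 - 18 = 32$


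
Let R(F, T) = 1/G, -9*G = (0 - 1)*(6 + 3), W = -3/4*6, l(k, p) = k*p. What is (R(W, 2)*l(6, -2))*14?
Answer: -168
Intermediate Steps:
W = -9/2 (W = -3*¼*6 = -¾*6 = -9/2 ≈ -4.5000)
G = 1 (G = -(0 - 1)*(6 + 3)/9 = -(-1)*9/9 = -⅑*(-9) = 1)
R(F, T) = 1 (R(F, T) = 1/1 = 1)
(R(W, 2)*l(6, -2))*14 = (1*(6*(-2)))*14 = (1*(-12))*14 = -12*14 = -168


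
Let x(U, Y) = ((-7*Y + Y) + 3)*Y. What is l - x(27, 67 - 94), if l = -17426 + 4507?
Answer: -8464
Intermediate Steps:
l = -12919
x(U, Y) = Y*(3 - 6*Y) (x(U, Y) = (-6*Y + 3)*Y = (3 - 6*Y)*Y = Y*(3 - 6*Y))
l - x(27, 67 - 94) = -12919 - 3*(67 - 94)*(1 - 2*(67 - 94)) = -12919 - 3*(-27)*(1 - 2*(-27)) = -12919 - 3*(-27)*(1 + 54) = -12919 - 3*(-27)*55 = -12919 - 1*(-4455) = -12919 + 4455 = -8464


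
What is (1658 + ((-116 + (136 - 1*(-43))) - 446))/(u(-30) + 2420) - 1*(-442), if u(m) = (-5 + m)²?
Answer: 107491/243 ≈ 442.35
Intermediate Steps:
(1658 + ((-116 + (136 - 1*(-43))) - 446))/(u(-30) + 2420) - 1*(-442) = (1658 + ((-116 + (136 - 1*(-43))) - 446))/((-5 - 30)² + 2420) - 1*(-442) = (1658 + ((-116 + (136 + 43)) - 446))/((-35)² + 2420) + 442 = (1658 + ((-116 + 179) - 446))/(1225 + 2420) + 442 = (1658 + (63 - 446))/3645 + 442 = (1658 - 383)*(1/3645) + 442 = 1275*(1/3645) + 442 = 85/243 + 442 = 107491/243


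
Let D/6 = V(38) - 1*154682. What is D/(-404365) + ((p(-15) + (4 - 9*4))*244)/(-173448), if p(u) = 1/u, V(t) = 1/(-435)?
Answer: 17850177497897/7627322681550 ≈ 2.3403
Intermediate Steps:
V(t) = -1/435
D = -134573342/145 (D = 6*(-1/435 - 1*154682) = 6*(-1/435 - 154682) = 6*(-67286671/435) = -134573342/145 ≈ -9.2809e+5)
D/(-404365) + ((p(-15) + (4 - 9*4))*244)/(-173448) = -134573342/145/(-404365) + ((1/(-15) + (4 - 9*4))*244)/(-173448) = -134573342/145*(-1/404365) + ((-1/15 + (4 - 36))*244)*(-1/173448) = 134573342/58632925 + ((-1/15 - 32)*244)*(-1/173448) = 134573342/58632925 - 481/15*244*(-1/173448) = 134573342/58632925 - 117364/15*(-1/173448) = 134573342/58632925 + 29341/650430 = 17850177497897/7627322681550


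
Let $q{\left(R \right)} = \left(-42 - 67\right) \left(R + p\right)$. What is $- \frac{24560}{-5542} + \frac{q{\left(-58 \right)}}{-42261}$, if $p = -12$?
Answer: $\frac{497822350}{117105231} \approx 4.2511$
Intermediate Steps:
$q{\left(R \right)} = 1308 - 109 R$ ($q{\left(R \right)} = \left(-42 - 67\right) \left(R - 12\right) = - 109 \left(-12 + R\right) = 1308 - 109 R$)
$- \frac{24560}{-5542} + \frac{q{\left(-58 \right)}}{-42261} = - \frac{24560}{-5542} + \frac{1308 - -6322}{-42261} = \left(-24560\right) \left(- \frac{1}{5542}\right) + \left(1308 + 6322\right) \left(- \frac{1}{42261}\right) = \frac{12280}{2771} + 7630 \left(- \frac{1}{42261}\right) = \frac{12280}{2771} - \frac{7630}{42261} = \frac{497822350}{117105231}$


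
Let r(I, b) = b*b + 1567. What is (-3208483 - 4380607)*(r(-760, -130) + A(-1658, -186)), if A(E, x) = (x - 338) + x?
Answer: -134759471130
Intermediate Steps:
r(I, b) = 1567 + b² (r(I, b) = b² + 1567 = 1567 + b²)
A(E, x) = -338 + 2*x (A(E, x) = (-338 + x) + x = -338 + 2*x)
(-3208483 - 4380607)*(r(-760, -130) + A(-1658, -186)) = (-3208483 - 4380607)*((1567 + (-130)²) + (-338 + 2*(-186))) = -7589090*((1567 + 16900) + (-338 - 372)) = -7589090*(18467 - 710) = -7589090*17757 = -134759471130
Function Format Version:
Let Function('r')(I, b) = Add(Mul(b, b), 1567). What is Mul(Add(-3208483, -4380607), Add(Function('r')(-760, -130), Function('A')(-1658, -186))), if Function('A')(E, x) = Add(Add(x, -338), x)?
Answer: -134759471130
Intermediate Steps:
Function('r')(I, b) = Add(1567, Pow(b, 2)) (Function('r')(I, b) = Add(Pow(b, 2), 1567) = Add(1567, Pow(b, 2)))
Function('A')(E, x) = Add(-338, Mul(2, x)) (Function('A')(E, x) = Add(Add(-338, x), x) = Add(-338, Mul(2, x)))
Mul(Add(-3208483, -4380607), Add(Function('r')(-760, -130), Function('A')(-1658, -186))) = Mul(Add(-3208483, -4380607), Add(Add(1567, Pow(-130, 2)), Add(-338, Mul(2, -186)))) = Mul(-7589090, Add(Add(1567, 16900), Add(-338, -372))) = Mul(-7589090, Add(18467, -710)) = Mul(-7589090, 17757) = -134759471130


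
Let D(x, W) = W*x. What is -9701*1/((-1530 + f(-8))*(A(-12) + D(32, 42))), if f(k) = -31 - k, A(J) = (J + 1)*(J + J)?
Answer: 9701/2497224 ≈ 0.0038847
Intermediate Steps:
A(J) = 2*J*(1 + J) (A(J) = (1 + J)*(2*J) = 2*J*(1 + J))
-9701*1/((-1530 + f(-8))*(A(-12) + D(32, 42))) = -9701*1/((-1530 + (-31 - 1*(-8)))*(2*(-12)*(1 - 12) + 42*32)) = -9701*1/((-1530 + (-31 + 8))*(2*(-12)*(-11) + 1344)) = -9701*1/((-1530 - 23)*(264 + 1344)) = -9701/(1608*(-1553)) = -9701/(-2497224) = -9701*(-1/2497224) = 9701/2497224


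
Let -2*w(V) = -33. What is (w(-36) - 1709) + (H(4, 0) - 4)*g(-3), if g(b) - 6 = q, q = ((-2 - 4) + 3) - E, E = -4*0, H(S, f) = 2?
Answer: -3397/2 ≈ -1698.5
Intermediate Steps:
w(V) = 33/2 (w(V) = -½*(-33) = 33/2)
E = 0
q = -3 (q = ((-2 - 4) + 3) - 1*0 = (-6 + 3) + 0 = -3 + 0 = -3)
g(b) = 3 (g(b) = 6 - 3 = 3)
(w(-36) - 1709) + (H(4, 0) - 4)*g(-3) = (33/2 - 1709) + (2 - 4)*3 = -3385/2 - 2*3 = -3385/2 - 6 = -3397/2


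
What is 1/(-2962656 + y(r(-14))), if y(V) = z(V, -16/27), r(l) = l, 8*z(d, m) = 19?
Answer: -8/23701229 ≈ -3.3754e-7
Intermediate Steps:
z(d, m) = 19/8 (z(d, m) = (⅛)*19 = 19/8)
y(V) = 19/8
1/(-2962656 + y(r(-14))) = 1/(-2962656 + 19/8) = 1/(-23701229/8) = -8/23701229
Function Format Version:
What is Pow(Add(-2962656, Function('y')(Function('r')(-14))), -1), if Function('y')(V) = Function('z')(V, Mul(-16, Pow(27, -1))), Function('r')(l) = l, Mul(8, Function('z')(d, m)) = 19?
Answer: Rational(-8, 23701229) ≈ -3.3754e-7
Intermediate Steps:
Function('z')(d, m) = Rational(19, 8) (Function('z')(d, m) = Mul(Rational(1, 8), 19) = Rational(19, 8))
Function('y')(V) = Rational(19, 8)
Pow(Add(-2962656, Function('y')(Function('r')(-14))), -1) = Pow(Add(-2962656, Rational(19, 8)), -1) = Pow(Rational(-23701229, 8), -1) = Rational(-8, 23701229)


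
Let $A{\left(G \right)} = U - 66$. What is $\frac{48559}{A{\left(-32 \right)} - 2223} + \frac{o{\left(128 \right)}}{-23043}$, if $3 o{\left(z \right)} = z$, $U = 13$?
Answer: $- \frac{3357126439}{157337604} \approx -21.337$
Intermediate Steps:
$o{\left(z \right)} = \frac{z}{3}$
$A{\left(G \right)} = -53$ ($A{\left(G \right)} = 13 - 66 = -53$)
$\frac{48559}{A{\left(-32 \right)} - 2223} + \frac{o{\left(128 \right)}}{-23043} = \frac{48559}{-53 - 2223} + \frac{\frac{1}{3} \cdot 128}{-23043} = \frac{48559}{-2276} + \frac{128}{3} \left(- \frac{1}{23043}\right) = 48559 \left(- \frac{1}{2276}\right) - \frac{128}{69129} = - \frac{48559}{2276} - \frac{128}{69129} = - \frac{3357126439}{157337604}$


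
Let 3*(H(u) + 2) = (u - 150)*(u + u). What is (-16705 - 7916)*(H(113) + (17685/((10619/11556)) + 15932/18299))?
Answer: -2715001428121088/6700589 ≈ -4.0519e+8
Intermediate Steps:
H(u) = -2 + 2*u*(-150 + u)/3 (H(u) = -2 + ((u - 150)*(u + u))/3 = -2 + ((-150 + u)*(2*u))/3 = -2 + (2*u*(-150 + u))/3 = -2 + 2*u*(-150 + u)/3)
(-16705 - 7916)*(H(113) + (17685/((10619/11556)) + 15932/18299)) = (-16705 - 7916)*((-2 - 100*113 + (⅔)*113²) + (17685/((10619/11556)) + 15932/18299)) = -24621*((-2 - 11300 + (⅔)*12769) + (17685/((10619*(1/11556))) + 15932*(1/18299))) = -24621*((-2 - 11300 + 25538/3) + (17685/(10619/11556) + 15932/18299)) = -24621*(-8368/3 + (17685*(11556/10619) + 15932/18299)) = -24621*(-8368/3 + (204367860/10619 + 15932/18299)) = -24621*(-8368/3 + 3739896652048/194317081) = -24621*9593644622336/582951243 = -2715001428121088/6700589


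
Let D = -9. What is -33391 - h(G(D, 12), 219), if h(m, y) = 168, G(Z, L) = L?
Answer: -33559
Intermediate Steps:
-33391 - h(G(D, 12), 219) = -33391 - 1*168 = -33391 - 168 = -33559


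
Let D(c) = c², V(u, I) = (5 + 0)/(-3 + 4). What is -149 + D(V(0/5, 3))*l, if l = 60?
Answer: 1351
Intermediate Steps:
V(u, I) = 5 (V(u, I) = 5/1 = 5*1 = 5)
-149 + D(V(0/5, 3))*l = -149 + 5²*60 = -149 + 25*60 = -149 + 1500 = 1351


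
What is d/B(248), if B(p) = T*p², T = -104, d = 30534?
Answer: -15267/3198208 ≈ -0.0047736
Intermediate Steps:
B(p) = -104*p²
d/B(248) = 30534/((-104*248²)) = 30534/((-104*61504)) = 30534/(-6396416) = 30534*(-1/6396416) = -15267/3198208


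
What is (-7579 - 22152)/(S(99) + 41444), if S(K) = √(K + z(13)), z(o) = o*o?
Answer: -308042891/429401217 + 29731*√67/858802434 ≈ -0.71709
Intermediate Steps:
z(o) = o²
S(K) = √(169 + K) (S(K) = √(K + 13²) = √(K + 169) = √(169 + K))
(-7579 - 22152)/(S(99) + 41444) = (-7579 - 22152)/(√(169 + 99) + 41444) = -29731/(√268 + 41444) = -29731/(2*√67 + 41444) = -29731/(41444 + 2*√67)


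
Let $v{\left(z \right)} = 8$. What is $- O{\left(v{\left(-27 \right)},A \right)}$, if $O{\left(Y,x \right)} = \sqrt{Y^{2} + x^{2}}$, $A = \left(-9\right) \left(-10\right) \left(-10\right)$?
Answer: $- 4 \sqrt{50629} \approx -900.04$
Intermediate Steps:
$A = -900$ ($A = 90 \left(-10\right) = -900$)
$- O{\left(v{\left(-27 \right)},A \right)} = - \sqrt{8^{2} + \left(-900\right)^{2}} = - \sqrt{64 + 810000} = - \sqrt{810064} = - 4 \sqrt{50629}$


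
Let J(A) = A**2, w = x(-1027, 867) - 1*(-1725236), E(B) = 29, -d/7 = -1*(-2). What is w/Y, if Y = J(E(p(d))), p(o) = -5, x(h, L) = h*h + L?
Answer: 2780832/841 ≈ 3306.6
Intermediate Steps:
d = -14 (d = -(-7)*(-2) = -7*2 = -14)
x(h, L) = L + h**2 (x(h, L) = h**2 + L = L + h**2)
w = 2780832 (w = (867 + (-1027)**2) - 1*(-1725236) = (867 + 1054729) + 1725236 = 1055596 + 1725236 = 2780832)
Y = 841 (Y = 29**2 = 841)
w/Y = 2780832/841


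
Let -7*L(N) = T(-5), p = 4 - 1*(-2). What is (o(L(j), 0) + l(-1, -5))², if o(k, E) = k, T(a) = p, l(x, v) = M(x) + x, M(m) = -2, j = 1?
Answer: 729/49 ≈ 14.878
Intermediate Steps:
l(x, v) = -2 + x
p = 6 (p = 4 + 2 = 6)
T(a) = 6
L(N) = -6/7 (L(N) = -⅐*6 = -6/7)
(o(L(j), 0) + l(-1, -5))² = (-6/7 + (-2 - 1))² = (-6/7 - 3)² = (-27/7)² = 729/49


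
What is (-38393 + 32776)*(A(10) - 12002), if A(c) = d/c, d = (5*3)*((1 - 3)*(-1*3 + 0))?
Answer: 67364681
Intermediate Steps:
d = 90 (d = 15*(-2*(-3 + 0)) = 15*(-2*(-3)) = 15*6 = 90)
A(c) = 90/c
(-38393 + 32776)*(A(10) - 12002) = (-38393 + 32776)*(90/10 - 12002) = -5617*(90*(⅒) - 12002) = -5617*(9 - 12002) = -5617*(-11993) = 67364681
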